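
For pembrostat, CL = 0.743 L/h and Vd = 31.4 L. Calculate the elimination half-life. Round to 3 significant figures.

29.3 hours

k = CL / V = 0.743 / 31.4 = 0.02366 h⁻¹
t½ = ln 2 / k = ln 2 / 0.02366 ≈ 29.3 hours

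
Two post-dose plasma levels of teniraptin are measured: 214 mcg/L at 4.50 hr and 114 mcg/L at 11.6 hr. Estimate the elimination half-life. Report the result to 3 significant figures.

7.81 hours

k = ln(C₁/C₂) / (t₂ − t₁) = ln(214/114) / (11.6 − 4.50)
  = 0.6298 / 7.100 = 0.08870 hr⁻¹
t½ = ln 2 / k = ln 2 / 0.08870 ≈ 7.81 hours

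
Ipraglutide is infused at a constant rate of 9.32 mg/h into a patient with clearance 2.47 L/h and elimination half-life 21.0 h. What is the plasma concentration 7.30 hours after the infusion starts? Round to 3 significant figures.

Css = rate / CL = 9.32 / 2.47 = 3.773 µg/mL
k = ln 2 / 21.0 = 0.03301 h⁻¹
C(t) = Css (1 − e^(−kt)) = 3.773 × (1 − e^(−0.2410)) = 3.773 × 0.2141 ≈ 0.808 µg/mL

0.808 µg/mL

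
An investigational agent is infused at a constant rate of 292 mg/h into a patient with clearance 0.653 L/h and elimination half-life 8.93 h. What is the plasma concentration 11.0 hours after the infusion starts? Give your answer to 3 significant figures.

Css = rate / CL = 292 / 0.653 = 447.2 mg/L
k = ln 2 / 8.93 = 0.07762 h⁻¹
C(t) = Css (1 − e^(−kt)) = 447.2 × (1 − e^(−0.8538)) = 447.2 × 0.5742 ≈ 257 mg/L

257 mg/L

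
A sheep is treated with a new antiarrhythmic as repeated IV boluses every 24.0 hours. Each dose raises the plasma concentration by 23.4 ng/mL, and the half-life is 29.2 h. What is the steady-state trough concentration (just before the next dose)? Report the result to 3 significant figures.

k = ln 2 / 29.2 = 0.02374 h⁻¹
Fraction remaining after one interval: e^(−kτ) = e^(−0.02374 × 24.0) = 0.5657
R = 1 / (1 − 0.5657) = 2.302
Css,max = 23.4 × 2.302 = 53.88 ng/mL
Css,min = Css,max × e^(−kτ) = 53.88 × 0.5657 ≈ 30.5 ng/mL

30.5 ng/mL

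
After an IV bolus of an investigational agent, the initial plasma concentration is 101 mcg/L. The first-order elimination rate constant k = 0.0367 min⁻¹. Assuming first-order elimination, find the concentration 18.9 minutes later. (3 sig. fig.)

C(t) = C₀ e^(−kt) = 101 × e^(−0.03670 × 18.9) = 101 × e^(−0.6936) = 101 × 0.4998 ≈ 50.5 mcg/L

50.5 mcg/L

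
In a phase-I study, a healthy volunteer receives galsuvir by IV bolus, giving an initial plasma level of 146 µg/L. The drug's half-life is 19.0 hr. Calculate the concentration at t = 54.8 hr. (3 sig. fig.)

k = ln 2 / 19.0 = 0.03648 hr⁻¹
54.8 hr is 2.884 half-lives, so C = 146 × (1/2)^2.884 = 146 × 0.1354 ≈ 19.8 µg/L

19.8 µg/L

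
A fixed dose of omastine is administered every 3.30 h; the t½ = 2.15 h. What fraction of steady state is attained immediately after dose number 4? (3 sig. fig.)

k = ln 2 / 2.15 = 0.3224 h⁻¹
f_n = 1 − e^(−nkτ) = 1 − e^(−4 × 0.3224 × 3.30) = 1 − e^(−4.256) = 1 − 0.01418 ≈ 0.986

0.986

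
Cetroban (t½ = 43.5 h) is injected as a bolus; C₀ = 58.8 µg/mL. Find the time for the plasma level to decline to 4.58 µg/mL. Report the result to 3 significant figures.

160 hours

k = ln 2 / 43.5 = 0.01593 h⁻¹
C(t) = C₀ e^(−kt)  ⇒  t = ln(C₀/C) / k
t = ln(58.8/4.58) / 0.01593 = 2.552 / 0.01593 ≈ 160 hours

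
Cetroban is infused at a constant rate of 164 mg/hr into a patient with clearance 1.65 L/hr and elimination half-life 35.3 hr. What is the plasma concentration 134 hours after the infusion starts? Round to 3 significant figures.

92.2 mg/L

Css = rate / CL = 164 / 1.65 = 99.39 mg/L
k = ln 2 / 35.3 = 0.01964 hr⁻¹
C(t) = Css (1 − e^(−kt)) = 99.39 × (1 − e^(−2.631)) = 99.39 × 0.9280 ≈ 92.2 mg/L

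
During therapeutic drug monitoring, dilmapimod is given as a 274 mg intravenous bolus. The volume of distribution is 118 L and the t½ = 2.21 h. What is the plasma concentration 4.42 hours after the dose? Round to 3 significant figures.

0.581 µg/mL

C₀ = dose / V = 274 / 118 = 2.322 µg/mL
k = ln 2 / 2.21 = 0.3136 h⁻¹
C(t) = C₀ e^(−kt) = 2.322 × e^(−0.3136 × 4.42) = 2.322 × e^(−1.386) = 2.322 × 0.2500 ≈ 0.581 µg/mL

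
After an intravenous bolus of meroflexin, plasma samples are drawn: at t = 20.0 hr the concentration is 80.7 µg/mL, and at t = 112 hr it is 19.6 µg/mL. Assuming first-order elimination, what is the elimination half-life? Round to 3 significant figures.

45.1 hours

k = ln(C₁/C₂) / (t₂ − t₁) = ln(80.7/19.6) / (112 − 20.0)
  = 1.415 / 92.00 = 0.01538 hr⁻¹
t½ = ln 2 / k = ln 2 / 0.01538 ≈ 45.1 hours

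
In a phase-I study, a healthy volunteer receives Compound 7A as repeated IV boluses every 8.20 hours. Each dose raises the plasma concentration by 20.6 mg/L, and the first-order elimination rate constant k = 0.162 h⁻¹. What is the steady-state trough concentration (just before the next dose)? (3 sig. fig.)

7.42 mg/L

Fraction remaining after one interval: e^(−kτ) = e^(−0.1620 × 8.20) = 0.2649
R = 1 / (1 − 0.2649) = 1.360
Css,max = 20.6 × 1.360 = 28.02 mg/L
Css,min = Css,max × e^(−kτ) = 28.02 × 0.2649 ≈ 7.42 mg/L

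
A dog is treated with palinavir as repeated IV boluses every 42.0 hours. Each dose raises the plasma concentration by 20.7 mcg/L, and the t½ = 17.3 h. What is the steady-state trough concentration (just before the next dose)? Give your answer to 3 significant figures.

k = ln 2 / 17.3 = 0.04007 h⁻¹
Fraction remaining after one interval: e^(−kτ) = e^(−0.04007 × 42.0) = 0.1859
R = 1 / (1 − 0.1859) = 1.228
Css,max = 20.7 × 1.228 = 25.43 mcg/L
Css,min = Css,max × e^(−kτ) = 25.43 × 0.1859 ≈ 4.73 mcg/L

4.73 mcg/L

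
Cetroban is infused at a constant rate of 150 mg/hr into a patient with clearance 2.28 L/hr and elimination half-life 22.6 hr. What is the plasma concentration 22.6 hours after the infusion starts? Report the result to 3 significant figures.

32.9 mg/L

Css = rate / CL = 150 / 2.28 = 65.79 mg/L
k = ln 2 / 22.6 = 0.03067 hr⁻¹
C(t) = Css (1 − e^(−kt)) = 65.79 × (1 − e^(−0.6931)) = 65.79 × 0.5000 ≈ 32.9 mg/L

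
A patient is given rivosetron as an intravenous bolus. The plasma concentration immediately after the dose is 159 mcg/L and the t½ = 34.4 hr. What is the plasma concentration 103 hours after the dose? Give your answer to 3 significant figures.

k = ln 2 / 34.4 = 0.02015 hr⁻¹
103 hr is 2.994 half-lives, so C = 159 × (1/2)^2.994 = 159 × 0.1255 ≈ 20.0 mcg/L

20.0 mcg/L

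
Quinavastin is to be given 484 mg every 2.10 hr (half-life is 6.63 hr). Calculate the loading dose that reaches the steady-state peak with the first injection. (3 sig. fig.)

2460 mg

k = ln 2 / 6.63 = 0.1045 hr⁻¹
Accumulation ratio R = 1 / (1 − e^(−kτ)) = 1 / (1 − e^(−0.1045×2.10)) = 1 / (1 − 0.8029) = 5.073
Loading dose = maintenance dose × R = 484 × 5.073 ≈ 2460 mg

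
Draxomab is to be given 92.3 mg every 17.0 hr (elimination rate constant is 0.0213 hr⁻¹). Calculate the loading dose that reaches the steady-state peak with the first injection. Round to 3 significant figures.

Accumulation ratio R = 1 / (1 − e^(−kτ)) = 1 / (1 − e^(−0.02130×17.0)) = 1 / (1 − 0.6962) = 3.292
Loading dose = maintenance dose × R = 92.3 × 3.292 ≈ 304 mg

304 mg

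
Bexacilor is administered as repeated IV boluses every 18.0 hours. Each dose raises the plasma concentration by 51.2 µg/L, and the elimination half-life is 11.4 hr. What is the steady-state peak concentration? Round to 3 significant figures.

k = ln 2 / 11.4 = 0.06080 hr⁻¹
Fraction remaining after one interval: e^(−kτ) = e^(−0.06080 × 18.0) = 0.3347
R = 1 / (1 − 0.3347) = 1.503
Css,max = 51.2 × 1.503 ≈ 77.0 µg/L

77.0 µg/L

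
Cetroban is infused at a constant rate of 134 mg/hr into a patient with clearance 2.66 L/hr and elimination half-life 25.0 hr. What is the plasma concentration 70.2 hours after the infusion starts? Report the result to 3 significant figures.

Css = rate / CL = 134 / 2.66 = 50.38 mg/L
k = ln 2 / 25.0 = 0.02773 hr⁻¹
C(t) = Css (1 − e^(−kt)) = 50.38 × (1 − e^(−1.946)) = 50.38 × 0.8572 ≈ 43.2 mg/L

43.2 mg/L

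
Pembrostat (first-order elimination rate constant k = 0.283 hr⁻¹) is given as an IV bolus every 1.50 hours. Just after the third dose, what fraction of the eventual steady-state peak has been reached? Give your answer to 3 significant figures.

f_n = 1 − e^(−nkτ) = 1 − e^(−3 × 0.2830 × 1.50) = 1 − e^(−1.273) = 1 − 0.2799 ≈ 0.720

0.720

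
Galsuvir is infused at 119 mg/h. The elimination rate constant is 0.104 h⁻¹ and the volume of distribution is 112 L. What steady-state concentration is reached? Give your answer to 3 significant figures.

10.2 mg/L

CL = k · V = 0.104 × 112 = 11.65 L/h
Css = rate / CL = 119 / 11.65 ≈ 10.2 mg/L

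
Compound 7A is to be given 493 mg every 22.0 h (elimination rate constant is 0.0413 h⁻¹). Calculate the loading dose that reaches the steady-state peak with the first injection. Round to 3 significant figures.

Accumulation ratio R = 1 / (1 − e^(−kτ)) = 1 / (1 − e^(−0.04130×22.0)) = 1 / (1 − 0.4031) = 1.675
Loading dose = maintenance dose × R = 493 × 1.675 ≈ 826 mg

826 mg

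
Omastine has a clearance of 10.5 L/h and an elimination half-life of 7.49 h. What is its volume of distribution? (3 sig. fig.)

k = ln 2 / t½ = ln 2 / 7.49 = 0.09254 h⁻¹
V = CL / k = 10.5 / 0.09254 ≈ 113 L

113 L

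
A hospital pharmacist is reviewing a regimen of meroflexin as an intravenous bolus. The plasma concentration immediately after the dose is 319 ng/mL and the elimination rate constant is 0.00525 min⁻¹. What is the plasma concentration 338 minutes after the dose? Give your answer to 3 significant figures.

C(t) = C₀ e^(−kt) = 319 × e^(−0.005250 × 338) = 319 × e^(−1.775) = 319 × 0.1696 ≈ 54.1 ng/mL

54.1 ng/mL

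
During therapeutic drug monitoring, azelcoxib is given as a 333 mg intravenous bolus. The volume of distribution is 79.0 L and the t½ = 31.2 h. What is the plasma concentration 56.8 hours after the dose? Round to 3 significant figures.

1.19 mg/L

C₀ = dose / V = 333 / 79.0 = 4.215 mg/L
k = ln 2 / 31.2 = 0.02222 h⁻¹
C(t) = C₀ e^(−kt) = 4.215 × e^(−0.02222 × 56.8) = 4.215 × e^(−1.262) = 4.215 × 0.2831 ≈ 1.19 mg/L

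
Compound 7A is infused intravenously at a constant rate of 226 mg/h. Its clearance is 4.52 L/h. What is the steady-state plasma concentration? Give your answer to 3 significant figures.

50.0 mg/L

Css = infusion rate / CL = 226 / 4.52 ≈ 50.0 mg/L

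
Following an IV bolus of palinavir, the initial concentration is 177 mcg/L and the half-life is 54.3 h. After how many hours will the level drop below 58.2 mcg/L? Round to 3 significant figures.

87.1 hours

k = ln 2 / 54.3 = 0.01277 h⁻¹
C(t) = C₀ e^(−kt)  ⇒  t = ln(C₀/C) / k
t = ln(177/58.2) / 0.01277 = 1.112 / 0.01277 ≈ 87.1 hours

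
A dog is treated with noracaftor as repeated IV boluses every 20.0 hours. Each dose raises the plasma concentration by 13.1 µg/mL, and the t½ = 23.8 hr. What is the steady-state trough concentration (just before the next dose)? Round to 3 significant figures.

k = ln 2 / 23.8 = 0.02912 hr⁻¹
Fraction remaining after one interval: e^(−kτ) = e^(−0.02912 × 20.0) = 0.5585
R = 1 / (1 − 0.5585) = 2.265
Css,max = 13.1 × 2.265 = 29.67 µg/mL
Css,min = Css,max × e^(−kτ) = 29.67 × 0.5585 ≈ 16.6 µg/mL

16.6 µg/mL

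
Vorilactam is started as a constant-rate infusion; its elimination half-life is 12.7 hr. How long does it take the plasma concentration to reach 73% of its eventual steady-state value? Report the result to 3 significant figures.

24.0 hours

k = ln 2 / 12.7 = 0.05458 hr⁻¹
f = 1 − e^(−kt)  ⇒  t = −ln(1 − f) / k
t = −ln(1 − 0.73) / 0.05458 = 1.309 / 0.05458 ≈ 24.0 hours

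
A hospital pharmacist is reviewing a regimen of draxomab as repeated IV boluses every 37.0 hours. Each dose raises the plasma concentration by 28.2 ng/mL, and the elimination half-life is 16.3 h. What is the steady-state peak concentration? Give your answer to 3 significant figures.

k = ln 2 / 16.3 = 0.04252 h⁻¹
Fraction remaining after one interval: e^(−kτ) = e^(−0.04252 × 37.0) = 0.2073
R = 1 / (1 − 0.2073) = 1.262
Css,max = 28.2 × 1.262 ≈ 35.6 ng/mL

35.6 ng/mL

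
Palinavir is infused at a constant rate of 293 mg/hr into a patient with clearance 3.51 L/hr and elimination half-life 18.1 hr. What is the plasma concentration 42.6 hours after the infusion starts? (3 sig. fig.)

Css = rate / CL = 293 / 3.51 = 83.48 mg/L
k = ln 2 / 18.1 = 0.03830 hr⁻¹
C(t) = Css (1 − e^(−kt)) = 83.48 × (1 − e^(−1.631)) = 83.48 × 0.8043 ≈ 67.1 mg/L

67.1 mg/L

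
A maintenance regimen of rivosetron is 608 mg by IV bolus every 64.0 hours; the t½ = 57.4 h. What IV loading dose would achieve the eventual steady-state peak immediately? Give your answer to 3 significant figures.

1130 mg

k = ln 2 / 57.4 = 0.01208 h⁻¹
Accumulation ratio R = 1 / (1 − e^(−kτ)) = 1 / (1 − e^(−0.01208×64.0)) = 1 / (1 − 0.4617) = 1.858
Loading dose = maintenance dose × R = 608 × 1.858 ≈ 1130 mg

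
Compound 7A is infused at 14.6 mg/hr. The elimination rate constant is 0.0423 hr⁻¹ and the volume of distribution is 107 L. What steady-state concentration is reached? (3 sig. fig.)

CL = k · V = 0.0423 × 107 = 4.526 L/hr
Css = rate / CL = 14.6 / 4.526 ≈ 3.23 µg/mL

3.23 µg/mL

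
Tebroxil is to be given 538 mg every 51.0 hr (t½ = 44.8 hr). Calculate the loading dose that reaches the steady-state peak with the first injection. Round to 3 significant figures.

k = ln 2 / 44.8 = 0.01547 hr⁻¹
Accumulation ratio R = 1 / (1 − e^(−kτ)) = 1 / (1 − e^(−0.01547×51.0)) = 1 / (1 − 0.4543) = 1.832
Loading dose = maintenance dose × R = 538 × 1.832 ≈ 986 mg

986 mg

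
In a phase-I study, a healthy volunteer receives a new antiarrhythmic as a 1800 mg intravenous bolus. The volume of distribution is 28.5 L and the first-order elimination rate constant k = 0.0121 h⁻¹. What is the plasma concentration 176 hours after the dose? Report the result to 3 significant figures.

C₀ = dose / V = 1800 / 28.5 = 63.16 mg/L
C(t) = C₀ e^(−kt) = 63.16 × e^(−0.01210 × 176) = 63.16 × e^(−2.130) = 63.16 × 0.1189 ≈ 7.51 mg/L

7.51 mg/L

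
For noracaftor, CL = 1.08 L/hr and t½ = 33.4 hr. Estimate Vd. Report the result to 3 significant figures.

k = ln 2 / t½ = ln 2 / 33.4 = 0.02075 hr⁻¹
V = CL / k = 1.08 / 0.02075 ≈ 52.0 L

52.0 L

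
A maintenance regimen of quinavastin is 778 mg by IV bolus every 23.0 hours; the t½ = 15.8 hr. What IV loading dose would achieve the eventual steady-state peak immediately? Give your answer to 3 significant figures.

1220 mg

k = ln 2 / 15.8 = 0.04387 hr⁻¹
Accumulation ratio R = 1 / (1 − e^(−kτ)) = 1 / (1 − e^(−0.04387×23.0)) = 1 / (1 − 0.3646) = 1.574
Loading dose = maintenance dose × R = 778 × 1.574 ≈ 1220 mg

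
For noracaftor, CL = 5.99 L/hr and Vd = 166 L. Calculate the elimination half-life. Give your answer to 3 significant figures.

19.2 hours

k = CL / V = 5.99 / 166 = 0.03608 hr⁻¹
t½ = ln 2 / k = ln 2 / 0.03608 ≈ 19.2 hours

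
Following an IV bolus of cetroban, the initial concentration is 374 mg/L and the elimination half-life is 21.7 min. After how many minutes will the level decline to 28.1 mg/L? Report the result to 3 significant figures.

81.0 minutes

k = ln 2 / 21.7 = 0.03194 min⁻¹
C(t) = C₀ e^(−kt)  ⇒  t = ln(C₀/C) / k
t = ln(374/28.1) / 0.03194 = 2.588 / 0.03194 ≈ 81.0 minutes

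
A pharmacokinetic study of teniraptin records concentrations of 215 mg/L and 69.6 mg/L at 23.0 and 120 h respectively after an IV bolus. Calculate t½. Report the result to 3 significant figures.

k = ln(C₁/C₂) / (t₂ − t₁) = ln(215/69.6) / (120 − 23.0)
  = 1.128 / 97.00 = 0.01163 h⁻¹
t½ = ln 2 / k = ln 2 / 0.01163 ≈ 59.6 hours

59.6 hours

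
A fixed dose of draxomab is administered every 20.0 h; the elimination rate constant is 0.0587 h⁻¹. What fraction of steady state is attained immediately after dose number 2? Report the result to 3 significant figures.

f_n = 1 − e^(−nkτ) = 1 − e^(−2 × 0.05870 × 20.0) = 1 − e^(−2.348) = 1 − 0.09556 ≈ 0.904

0.904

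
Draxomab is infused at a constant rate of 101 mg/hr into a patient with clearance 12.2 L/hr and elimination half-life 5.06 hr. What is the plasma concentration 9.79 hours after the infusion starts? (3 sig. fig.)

Css = rate / CL = 101 / 12.2 = 8.279 mg/L
k = ln 2 / 5.06 = 0.1370 hr⁻¹
C(t) = Css (1 − e^(−kt)) = 8.279 × (1 − e^(−1.341)) = 8.279 × 0.7384 ≈ 6.11 mg/L

6.11 mg/L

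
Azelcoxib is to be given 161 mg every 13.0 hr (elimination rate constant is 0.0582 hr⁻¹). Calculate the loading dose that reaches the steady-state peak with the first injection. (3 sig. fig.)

303 mg

Accumulation ratio R = 1 / (1 − e^(−kτ)) = 1 / (1 − e^(−0.05820×13.0)) = 1 / (1 − 0.4693) = 1.884
Loading dose = maintenance dose × R = 161 × 1.884 ≈ 303 mg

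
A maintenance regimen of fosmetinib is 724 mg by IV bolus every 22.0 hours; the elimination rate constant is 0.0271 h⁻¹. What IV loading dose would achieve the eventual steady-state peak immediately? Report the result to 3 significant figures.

Accumulation ratio R = 1 / (1 − e^(−kτ)) = 1 / (1 − e^(−0.02710×22.0)) = 1 / (1 − 0.5509) = 2.227
Loading dose = maintenance dose × R = 724 × 2.227 ≈ 1610 mg

1610 mg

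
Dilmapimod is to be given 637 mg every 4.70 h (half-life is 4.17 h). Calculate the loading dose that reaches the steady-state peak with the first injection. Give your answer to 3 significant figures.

1170 mg

k = ln 2 / 4.17 = 0.1662 h⁻¹
Accumulation ratio R = 1 / (1 − e^(−kτ)) = 1 / (1 − e^(−0.1662×4.70)) = 1 / (1 − 0.4578) = 1.844
Loading dose = maintenance dose × R = 637 × 1.844 ≈ 1170 mg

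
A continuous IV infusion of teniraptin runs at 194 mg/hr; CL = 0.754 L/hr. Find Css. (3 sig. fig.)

257 µg/mL

Css = infusion rate / CL = 194 / 0.754 ≈ 257 µg/mL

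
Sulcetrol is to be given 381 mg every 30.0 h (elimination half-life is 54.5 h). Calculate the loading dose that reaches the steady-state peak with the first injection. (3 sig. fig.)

1200 mg

k = ln 2 / 54.5 = 0.01272 h⁻¹
Accumulation ratio R = 1 / (1 − e^(−kτ)) = 1 / (1 − e^(−0.01272×30.0)) = 1 / (1 − 0.6828) = 3.153
Loading dose = maintenance dose × R = 381 × 3.153 ≈ 1200 mg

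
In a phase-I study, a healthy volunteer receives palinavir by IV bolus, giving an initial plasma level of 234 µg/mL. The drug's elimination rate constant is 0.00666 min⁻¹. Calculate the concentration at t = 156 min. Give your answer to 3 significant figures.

82.8 µg/mL

C(t) = C₀ e^(−kt) = 234 × e^(−0.006660 × 156) = 234 × e^(−1.039) = 234 × 0.3538 ≈ 82.8 µg/mL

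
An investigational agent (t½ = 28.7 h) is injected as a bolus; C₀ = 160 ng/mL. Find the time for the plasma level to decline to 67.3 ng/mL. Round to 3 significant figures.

k = ln 2 / 28.7 = 0.02415 h⁻¹
C(t) = C₀ e^(−kt)  ⇒  t = ln(C₀/C) / k
t = ln(160/67.3) / 0.02415 = 0.8660 / 0.02415 ≈ 35.9 hours

35.9 hours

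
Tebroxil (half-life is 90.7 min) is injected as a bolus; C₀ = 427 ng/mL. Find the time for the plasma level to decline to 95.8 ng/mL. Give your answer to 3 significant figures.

k = ln 2 / 90.7 = 0.007642 min⁻¹
C(t) = C₀ e^(−kt)  ⇒  t = ln(C₀/C) / k
t = ln(427/95.8) / 0.007642 = 1.495 / 0.007642 ≈ 196 minutes

196 minutes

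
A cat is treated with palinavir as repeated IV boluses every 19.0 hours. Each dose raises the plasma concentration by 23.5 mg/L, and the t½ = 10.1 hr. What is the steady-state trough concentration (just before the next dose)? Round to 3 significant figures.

k = ln 2 / 10.1 = 0.06863 hr⁻¹
Fraction remaining after one interval: e^(−kτ) = e^(−0.06863 × 19.0) = 0.2715
R = 1 / (1 − 0.2715) = 1.373
Css,max = 23.5 × 1.373 = 32.26 mg/L
Css,min = Css,max × e^(−kτ) = 32.26 × 0.2715 ≈ 8.76 mg/L

8.76 mg/L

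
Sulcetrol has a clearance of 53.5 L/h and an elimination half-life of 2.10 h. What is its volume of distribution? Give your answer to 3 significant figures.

162 L

k = ln 2 / t½ = ln 2 / 2.10 = 0.3301 h⁻¹
V = CL / k = 53.5 / 0.3301 ≈ 162 L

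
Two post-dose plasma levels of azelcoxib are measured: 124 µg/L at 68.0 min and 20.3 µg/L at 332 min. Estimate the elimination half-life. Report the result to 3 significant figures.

k = ln(C₁/C₂) / (t₂ − t₁) = ln(124/20.3) / (332 − 68.0)
  = 1.810 / 264.0 = 0.006855 min⁻¹
t½ = ln 2 / k = ln 2 / 0.006855 ≈ 101 minutes

101 minutes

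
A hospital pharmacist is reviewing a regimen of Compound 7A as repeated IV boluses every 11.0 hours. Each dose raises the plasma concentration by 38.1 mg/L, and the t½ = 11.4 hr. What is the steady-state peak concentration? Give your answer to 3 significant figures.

78.1 mg/L

k = ln 2 / 11.4 = 0.06080 hr⁻¹
Fraction remaining after one interval: e^(−kτ) = e^(−0.06080 × 11.0) = 0.5123
R = 1 / (1 − 0.5123) = 2.050
Css,max = 38.1 × 2.050 ≈ 78.1 mg/L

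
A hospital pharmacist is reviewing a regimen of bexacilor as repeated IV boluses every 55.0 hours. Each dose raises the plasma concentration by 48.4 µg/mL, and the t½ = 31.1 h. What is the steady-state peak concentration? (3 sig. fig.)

k = ln 2 / 31.1 = 0.02229 h⁻¹
Fraction remaining after one interval: e^(−kτ) = e^(−0.02229 × 55.0) = 0.2935
R = 1 / (1 − 0.2935) = 1.415
Css,max = 48.4 × 1.415 ≈ 68.5 µg/mL

68.5 µg/mL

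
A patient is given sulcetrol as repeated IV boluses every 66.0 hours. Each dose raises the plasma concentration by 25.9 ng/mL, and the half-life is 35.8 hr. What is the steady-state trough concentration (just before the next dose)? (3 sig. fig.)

k = ln 2 / 35.8 = 0.01936 hr⁻¹
Fraction remaining after one interval: e^(−kτ) = e^(−0.01936 × 66.0) = 0.2786
R = 1 / (1 − 0.2786) = 1.386
Css,max = 25.9 × 1.386 = 35.90 ng/mL
Css,min = Css,max × e^(−kτ) = 35.90 × 0.2786 ≈ 10.0 ng/mL

10.0 ng/mL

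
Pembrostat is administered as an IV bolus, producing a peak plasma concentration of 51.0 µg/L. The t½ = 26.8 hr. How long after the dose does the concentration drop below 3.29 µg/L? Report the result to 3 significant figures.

k = ln 2 / 26.8 = 0.02586 hr⁻¹
C(t) = C₀ e^(−kt)  ⇒  t = ln(C₀/C) / k
t = ln(51.0/3.29) / 0.02586 = 2.741 / 0.02586 ≈ 106 hours

106 hours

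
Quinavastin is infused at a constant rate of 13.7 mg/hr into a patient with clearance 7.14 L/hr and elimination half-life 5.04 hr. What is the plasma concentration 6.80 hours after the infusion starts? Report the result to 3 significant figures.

Css = rate / CL = 13.7 / 7.14 = 1.919 µg/mL
k = ln 2 / 5.04 = 0.1375 hr⁻¹
C(t) = Css (1 − e^(−kt)) = 1.919 × (1 − e^(−0.9352)) = 1.919 × 0.6075 ≈ 1.17 µg/mL

1.17 µg/mL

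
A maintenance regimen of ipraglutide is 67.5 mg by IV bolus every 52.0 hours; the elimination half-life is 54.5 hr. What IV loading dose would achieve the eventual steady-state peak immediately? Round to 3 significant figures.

k = ln 2 / 54.5 = 0.01272 hr⁻¹
Accumulation ratio R = 1 / (1 − e^(−kτ)) = 1 / (1 − e^(−0.01272×52.0)) = 1 / (1 − 0.5162) = 2.067
Loading dose = maintenance dose × R = 67.5 × 2.067 ≈ 140 mg

140 mg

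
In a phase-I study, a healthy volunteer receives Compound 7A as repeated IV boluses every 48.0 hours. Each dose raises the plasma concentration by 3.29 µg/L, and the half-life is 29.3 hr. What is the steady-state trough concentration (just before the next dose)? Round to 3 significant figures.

k = ln 2 / 29.3 = 0.02366 hr⁻¹
Fraction remaining after one interval: e^(−kτ) = e^(−0.02366 × 48.0) = 0.3213
R = 1 / (1 − 0.3213) = 1.473
Css,max = 3.29 × 1.473 = 4.847 µg/L
Css,min = Css,max × e^(−kτ) = 4.847 × 0.3213 ≈ 1.56 µg/L

1.56 µg/L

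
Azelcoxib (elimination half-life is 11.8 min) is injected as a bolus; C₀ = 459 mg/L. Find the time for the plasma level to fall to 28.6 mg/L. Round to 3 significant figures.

47.3 minutes

k = ln 2 / 11.8 = 0.05874 min⁻¹
C(t) = C₀ e^(−kt)  ⇒  t = ln(C₀/C) / k
t = ln(459/28.6) / 0.05874 = 2.776 / 0.05874 ≈ 47.3 minutes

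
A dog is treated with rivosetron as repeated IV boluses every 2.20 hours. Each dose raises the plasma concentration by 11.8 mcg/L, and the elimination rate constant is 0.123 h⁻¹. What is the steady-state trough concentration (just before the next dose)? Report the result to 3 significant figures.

38.0 mcg/L

Fraction remaining after one interval: e^(−kτ) = e^(−0.1230 × 2.20) = 0.7629
R = 1 / (1 − 0.7629) = 4.218
Css,max = 11.8 × 4.218 = 49.77 mcg/L
Css,min = Css,max × e^(−kτ) = 49.77 × 0.7629 ≈ 38.0 mcg/L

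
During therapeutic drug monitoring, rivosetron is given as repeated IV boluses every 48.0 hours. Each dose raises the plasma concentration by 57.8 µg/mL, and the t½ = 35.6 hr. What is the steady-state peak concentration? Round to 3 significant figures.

k = ln 2 / 35.6 = 0.01947 hr⁻¹
Fraction remaining after one interval: e^(−kτ) = e^(−0.01947 × 48.0) = 0.3928
R = 1 / (1 − 0.3928) = 1.647
Css,max = 57.8 × 1.647 ≈ 95.2 µg/mL

95.2 µg/mL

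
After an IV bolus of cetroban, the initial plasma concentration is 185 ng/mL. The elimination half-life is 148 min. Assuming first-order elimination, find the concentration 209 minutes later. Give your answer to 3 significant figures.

69.5 ng/mL

k = ln 2 / 148 = 0.004683 min⁻¹
C(t) = C₀ e^(−kt) = 185 × e^(−0.004683 × 209) = 185 × e^(−0.9788) = 185 × 0.3757 ≈ 69.5 ng/mL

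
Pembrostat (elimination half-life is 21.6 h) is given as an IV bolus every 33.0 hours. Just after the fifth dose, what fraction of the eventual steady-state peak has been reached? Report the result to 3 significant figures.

k = ln 2 / 21.6 = 0.03209 h⁻¹
f_n = 1 − e^(−nkτ) = 1 − e^(−5 × 0.03209 × 33.0) = 1 − e^(−5.295) = 1 − 0.005017 ≈ 0.995

0.995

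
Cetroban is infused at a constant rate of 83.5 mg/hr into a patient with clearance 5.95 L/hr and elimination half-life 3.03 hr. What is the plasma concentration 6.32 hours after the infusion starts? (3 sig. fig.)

10.7 µg/mL

Css = rate / CL = 83.5 / 5.95 = 14.03 µg/mL
k = ln 2 / 3.03 = 0.2288 hr⁻¹
C(t) = Css (1 − e^(−kt)) = 14.03 × (1 − e^(−1.446)) = 14.03 × 0.7644 ≈ 10.7 µg/mL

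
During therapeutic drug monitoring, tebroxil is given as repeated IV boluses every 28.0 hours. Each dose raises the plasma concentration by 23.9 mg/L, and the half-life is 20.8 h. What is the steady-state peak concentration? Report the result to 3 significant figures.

k = ln 2 / 20.8 = 0.03332 h⁻¹
Fraction remaining after one interval: e^(−kτ) = e^(−0.03332 × 28.0) = 0.3933
R = 1 / (1 − 0.3933) = 1.648
Css,max = 23.9 × 1.648 ≈ 39.4 mg/L

39.4 mg/L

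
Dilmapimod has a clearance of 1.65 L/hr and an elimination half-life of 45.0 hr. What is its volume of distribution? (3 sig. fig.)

107 L

k = ln 2 / t½ = ln 2 / 45.0 = 0.01540 hr⁻¹
V = CL / k = 1.65 / 0.01540 ≈ 107 L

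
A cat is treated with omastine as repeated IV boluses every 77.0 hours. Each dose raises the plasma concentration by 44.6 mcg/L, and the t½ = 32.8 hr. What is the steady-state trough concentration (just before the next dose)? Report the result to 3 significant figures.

k = ln 2 / 32.8 = 0.02113 hr⁻¹
Fraction remaining after one interval: e^(−kτ) = e^(−0.02113 × 77.0) = 0.1965
R = 1 / (1 − 0.1965) = 1.245
Css,max = 44.6 × 1.245 = 55.51 mcg/L
Css,min = Css,max × e^(−kτ) = 55.51 × 0.1965 ≈ 10.9 mcg/L

10.9 mcg/L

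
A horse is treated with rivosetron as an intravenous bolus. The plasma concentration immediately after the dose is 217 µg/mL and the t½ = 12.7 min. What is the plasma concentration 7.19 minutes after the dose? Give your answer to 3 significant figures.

k = ln 2 / 12.7 = 0.05458 min⁻¹
7.19 min is 0.5661 half-lives, so C = 217 × (1/2)^0.5661 = 217 × 0.6754 ≈ 147 µg/mL

147 µg/mL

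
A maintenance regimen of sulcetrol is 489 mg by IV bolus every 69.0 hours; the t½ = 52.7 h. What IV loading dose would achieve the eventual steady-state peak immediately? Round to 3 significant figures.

820 mg

k = ln 2 / 52.7 = 0.01315 h⁻¹
Accumulation ratio R = 1 / (1 − e^(−kτ)) = 1 / (1 − e^(−0.01315×69.0)) = 1 / (1 − 0.4035) = 1.676
Loading dose = maintenance dose × R = 489 × 1.676 ≈ 820 mg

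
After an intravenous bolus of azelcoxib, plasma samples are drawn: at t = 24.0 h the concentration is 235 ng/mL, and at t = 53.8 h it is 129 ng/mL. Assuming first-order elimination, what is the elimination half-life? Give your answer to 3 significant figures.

34.4 hours

k = ln(C₁/C₂) / (t₂ − t₁) = ln(235/129) / (53.8 − 24.0)
  = 0.5998 / 29.80 = 0.02013 h⁻¹
t½ = ln 2 / k = ln 2 / 0.02013 ≈ 34.4 hours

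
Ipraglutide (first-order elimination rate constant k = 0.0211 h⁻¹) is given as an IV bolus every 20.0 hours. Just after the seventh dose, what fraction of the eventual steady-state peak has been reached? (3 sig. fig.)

f_n = 1 − e^(−nkτ) = 1 − e^(−7 × 0.02110 × 20.0) = 1 − e^(−2.954) = 1 − 0.05213 ≈ 0.948

0.948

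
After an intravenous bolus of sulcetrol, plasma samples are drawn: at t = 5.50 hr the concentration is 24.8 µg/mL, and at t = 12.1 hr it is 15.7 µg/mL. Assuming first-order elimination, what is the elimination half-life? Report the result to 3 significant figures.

10.0 hours

k = ln(C₁/C₂) / (t₂ − t₁) = ln(24.8/15.7) / (12.1 − 5.50)
  = 0.4572 / 6.600 = 0.06927 hr⁻¹
t½ = ln 2 / k = ln 2 / 0.06927 ≈ 10.0 hours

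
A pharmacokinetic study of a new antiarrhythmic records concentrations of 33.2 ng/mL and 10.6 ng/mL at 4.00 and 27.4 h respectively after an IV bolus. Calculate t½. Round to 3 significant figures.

k = ln(C₁/C₂) / (t₂ − t₁) = ln(33.2/10.6) / (27.4 − 4.00)
  = 1.142 / 23.40 = 0.04879 h⁻¹
t½ = ln 2 / k = ln 2 / 0.04879 ≈ 14.2 hours

14.2 hours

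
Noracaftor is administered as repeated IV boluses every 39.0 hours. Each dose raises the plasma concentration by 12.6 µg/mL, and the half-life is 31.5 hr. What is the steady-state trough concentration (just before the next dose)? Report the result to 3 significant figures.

k = ln 2 / 31.5 = 0.02200 hr⁻¹
Fraction remaining after one interval: e^(−kτ) = e^(−0.02200 × 39.0) = 0.4239
R = 1 / (1 − 0.4239) = 1.736
Css,max = 12.6 × 1.736 = 21.87 µg/mL
Css,min = Css,max × e^(−kτ) = 21.87 × 0.4239 ≈ 9.27 µg/mL

9.27 µg/mL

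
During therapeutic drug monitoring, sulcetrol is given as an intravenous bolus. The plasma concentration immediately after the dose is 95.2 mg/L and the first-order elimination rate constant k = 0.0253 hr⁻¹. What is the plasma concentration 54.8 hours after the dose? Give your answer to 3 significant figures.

23.8 mg/L

C(t) = C₀ e^(−kt) = 95.2 × e^(−0.02530 × 54.8) = 95.2 × e^(−1.386) = 95.2 × 0.2500 ≈ 23.8 mg/L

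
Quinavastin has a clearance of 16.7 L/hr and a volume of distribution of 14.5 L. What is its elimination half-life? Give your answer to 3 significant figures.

k = CL / V = 16.7 / 14.5 = 1.152 hr⁻¹
t½ = ln 2 / k = ln 2 / 1.152 ≈ 0.602 hours

0.602 hours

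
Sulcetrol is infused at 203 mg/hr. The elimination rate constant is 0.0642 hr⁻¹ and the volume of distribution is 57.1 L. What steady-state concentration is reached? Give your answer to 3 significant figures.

CL = k · V = 0.0642 × 57.1 = 3.666 L/hr
Css = rate / CL = 203 / 3.666 ≈ 55.4 mg/L

55.4 mg/L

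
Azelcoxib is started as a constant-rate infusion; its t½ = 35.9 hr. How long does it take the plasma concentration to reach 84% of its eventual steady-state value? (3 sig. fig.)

k = ln 2 / 35.9 = 0.01931 hr⁻¹
f = 1 − e^(−kt)  ⇒  t = −ln(1 − f) / k
t = −ln(1 − 0.84) / 0.01931 = 1.833 / 0.01931 ≈ 94.9 hours

94.9 hours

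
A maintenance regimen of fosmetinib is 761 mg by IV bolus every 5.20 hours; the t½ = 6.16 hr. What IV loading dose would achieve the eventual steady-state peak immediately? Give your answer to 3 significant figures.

1720 mg

k = ln 2 / 6.16 = 0.1125 hr⁻¹
Accumulation ratio R = 1 / (1 − e^(−kτ)) = 1 / (1 − e^(−0.1125×5.20)) = 1 / (1 − 0.5570) = 2.258
Loading dose = maintenance dose × R = 761 × 2.258 ≈ 1720 mg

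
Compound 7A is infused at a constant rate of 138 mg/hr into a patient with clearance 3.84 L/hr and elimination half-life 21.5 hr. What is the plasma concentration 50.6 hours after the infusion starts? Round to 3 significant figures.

28.9 mg/L

Css = rate / CL = 138 / 3.84 = 35.94 mg/L
k = ln 2 / 21.5 = 0.03224 hr⁻¹
C(t) = Css (1 − e^(−kt)) = 35.94 × (1 − e^(−1.631)) = 35.94 × 0.8043 ≈ 28.9 mg/L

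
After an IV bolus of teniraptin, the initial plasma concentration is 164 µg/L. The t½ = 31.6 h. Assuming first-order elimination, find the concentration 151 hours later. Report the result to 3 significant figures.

k = ln 2 / 31.6 = 0.02194 h⁻¹
C(t) = C₀ e^(−kt) = 164 × e^(−0.02194 × 151) = 164 × e^(−3.312) = 164 × 0.03644 ≈ 5.98 µg/L

5.98 µg/L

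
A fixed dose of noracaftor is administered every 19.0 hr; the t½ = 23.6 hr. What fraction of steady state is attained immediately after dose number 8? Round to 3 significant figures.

0.988

k = ln 2 / 23.6 = 0.02937 hr⁻¹
f_n = 1 − e^(−nkτ) = 1 − e^(−8 × 0.02937 × 19.0) = 1 − e^(−4.464) = 1 − 0.01151 ≈ 0.988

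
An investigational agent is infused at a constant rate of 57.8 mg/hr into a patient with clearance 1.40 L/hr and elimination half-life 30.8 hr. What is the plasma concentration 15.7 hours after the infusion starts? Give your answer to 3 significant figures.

Css = rate / CL = 57.8 / 1.40 = 41.29 µg/mL
k = ln 2 / 30.8 = 0.02250 hr⁻¹
C(t) = Css (1 − e^(−kt)) = 41.29 × (1 − e^(−0.3533)) = 41.29 × 0.2977 ≈ 12.3 µg/mL

12.3 µg/mL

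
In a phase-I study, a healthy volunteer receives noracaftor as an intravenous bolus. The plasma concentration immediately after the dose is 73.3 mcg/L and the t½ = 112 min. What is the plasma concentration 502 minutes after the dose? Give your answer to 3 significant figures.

k = ln 2 / 112 = 0.006189 min⁻¹
C(t) = C₀ e^(−kt) = 73.3 × e^(−0.006189 × 502) = 73.3 × e^(−3.107) = 73.3 × 0.04474 ≈ 3.28 mcg/L

3.28 mcg/L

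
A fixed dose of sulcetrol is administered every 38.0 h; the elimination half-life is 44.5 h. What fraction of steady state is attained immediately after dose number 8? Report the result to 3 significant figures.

k = ln 2 / 44.5 = 0.01558 h⁻¹
f_n = 1 − e^(−nkτ) = 1 − e^(−8 × 0.01558 × 38.0) = 1 − e^(−4.735) = 1 − 0.008781 ≈ 0.991

0.991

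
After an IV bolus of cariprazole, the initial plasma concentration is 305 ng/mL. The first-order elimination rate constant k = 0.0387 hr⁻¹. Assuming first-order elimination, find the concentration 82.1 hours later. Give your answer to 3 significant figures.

C(t) = C₀ e^(−kt) = 305 × e^(−0.03870 × 82.1) = 305 × e^(−3.177) = 305 × 0.04170 ≈ 12.7 ng/mL

12.7 ng/mL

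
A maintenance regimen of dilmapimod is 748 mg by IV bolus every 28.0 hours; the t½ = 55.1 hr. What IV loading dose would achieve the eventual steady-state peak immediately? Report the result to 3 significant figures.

2520 mg

k = ln 2 / 55.1 = 0.01258 hr⁻¹
Accumulation ratio R = 1 / (1 − e^(−kτ)) = 1 / (1 − e^(−0.01258×28.0)) = 1 / (1 − 0.7031) = 3.368
Loading dose = maintenance dose × R = 748 × 3.368 ≈ 2520 mg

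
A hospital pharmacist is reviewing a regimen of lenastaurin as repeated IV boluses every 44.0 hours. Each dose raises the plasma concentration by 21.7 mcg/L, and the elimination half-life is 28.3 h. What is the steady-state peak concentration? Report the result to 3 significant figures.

k = ln 2 / 28.3 = 0.02449 h⁻¹
Fraction remaining after one interval: e^(−kτ) = e^(−0.02449 × 44.0) = 0.3404
R = 1 / (1 − 0.3404) = 1.516
Css,max = 21.7 × 1.516 ≈ 32.9 mcg/L

32.9 mcg/L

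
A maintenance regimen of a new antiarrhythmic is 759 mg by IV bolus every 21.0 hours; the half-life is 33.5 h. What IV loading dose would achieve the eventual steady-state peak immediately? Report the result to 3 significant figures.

k = ln 2 / 33.5 = 0.02069 h⁻¹
Accumulation ratio R = 1 / (1 − e^(−kτ)) = 1 / (1 − e^(−0.02069×21.0)) = 1 / (1 − 0.6476) = 2.838
Loading dose = maintenance dose × R = 759 × 2.838 ≈ 2150 mg

2150 mg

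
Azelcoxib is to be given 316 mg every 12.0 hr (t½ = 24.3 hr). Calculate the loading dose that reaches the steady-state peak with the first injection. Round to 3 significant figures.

k = ln 2 / 24.3 = 0.02852 hr⁻¹
Accumulation ratio R = 1 / (1 − e^(−kτ)) = 1 / (1 − e^(−0.02852×12.0)) = 1 / (1 − 0.7101) = 3.450
Loading dose = maintenance dose × R = 316 × 3.450 ≈ 1090 mg

1090 mg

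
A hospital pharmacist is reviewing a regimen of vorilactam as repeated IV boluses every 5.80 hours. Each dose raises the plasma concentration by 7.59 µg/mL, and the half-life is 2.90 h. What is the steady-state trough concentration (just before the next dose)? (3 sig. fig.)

k = ln 2 / 2.90 = 0.2390 h⁻¹
Fraction remaining after one interval: e^(−kτ) = e^(−0.2390 × 5.80) = 0.2500
R = 1 / (1 − 0.2500) = 1.333
Css,max = 7.59 × 1.333 = 10.12 µg/mL
Css,min = Css,max × e^(−kτ) = 10.12 × 0.2500 ≈ 2.53 µg/mL

2.53 µg/mL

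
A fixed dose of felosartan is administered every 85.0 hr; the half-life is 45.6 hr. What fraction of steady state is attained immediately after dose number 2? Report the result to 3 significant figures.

k = ln 2 / 45.6 = 0.01520 hr⁻¹
f_n = 1 − e^(−nkτ) = 1 − e^(−2 × 0.01520 × 85.0) = 1 − e^(−2.584) = 1 − 0.07546 ≈ 0.925

0.925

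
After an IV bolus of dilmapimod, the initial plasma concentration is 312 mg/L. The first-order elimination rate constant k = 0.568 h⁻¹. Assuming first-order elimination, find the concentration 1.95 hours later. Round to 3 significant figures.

C(t) = C₀ e^(−kt) = 312 × e^(−0.5680 × 1.95) = 312 × e^(−1.108) = 312 × 0.3304 ≈ 103 mg/L

103 mg/L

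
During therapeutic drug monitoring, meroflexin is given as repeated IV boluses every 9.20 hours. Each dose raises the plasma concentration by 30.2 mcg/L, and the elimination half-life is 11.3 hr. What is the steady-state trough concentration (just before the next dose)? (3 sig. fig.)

39.8 mcg/L

k = ln 2 / 11.3 = 0.06134 hr⁻¹
Fraction remaining after one interval: e^(−kτ) = e^(−0.06134 × 9.20) = 0.5687
R = 1 / (1 − 0.5687) = 2.319
Css,max = 30.2 × 2.319 = 70.03 mcg/L
Css,min = Css,max × e^(−kτ) = 70.03 × 0.5687 ≈ 39.8 mcg/L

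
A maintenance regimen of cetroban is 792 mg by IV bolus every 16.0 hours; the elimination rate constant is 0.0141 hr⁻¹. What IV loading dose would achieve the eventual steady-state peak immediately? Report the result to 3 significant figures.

Accumulation ratio R = 1 / (1 − e^(−kτ)) = 1 / (1 − e^(−0.01410×16.0)) = 1 / (1 − 0.7980) = 4.951
Loading dose = maintenance dose × R = 792 × 4.951 ≈ 3920 mg

3920 mg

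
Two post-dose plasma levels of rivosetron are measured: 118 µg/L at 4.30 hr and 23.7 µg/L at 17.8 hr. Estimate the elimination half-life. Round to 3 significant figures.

5.83 hours

k = ln(C₁/C₂) / (t₂ − t₁) = ln(118/23.7) / (17.8 − 4.30)
  = 1.605 / 13.50 = 0.1189 hr⁻¹
t½ = ln 2 / k = ln 2 / 0.1189 ≈ 5.83 hours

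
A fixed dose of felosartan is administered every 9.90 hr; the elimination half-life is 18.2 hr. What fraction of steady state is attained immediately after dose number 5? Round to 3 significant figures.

k = ln 2 / 18.2 = 0.03809 hr⁻¹
f_n = 1 − e^(−nkτ) = 1 − e^(−5 × 0.03809 × 9.90) = 1 − e^(−1.885) = 1 − 0.1518 ≈ 0.848

0.848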